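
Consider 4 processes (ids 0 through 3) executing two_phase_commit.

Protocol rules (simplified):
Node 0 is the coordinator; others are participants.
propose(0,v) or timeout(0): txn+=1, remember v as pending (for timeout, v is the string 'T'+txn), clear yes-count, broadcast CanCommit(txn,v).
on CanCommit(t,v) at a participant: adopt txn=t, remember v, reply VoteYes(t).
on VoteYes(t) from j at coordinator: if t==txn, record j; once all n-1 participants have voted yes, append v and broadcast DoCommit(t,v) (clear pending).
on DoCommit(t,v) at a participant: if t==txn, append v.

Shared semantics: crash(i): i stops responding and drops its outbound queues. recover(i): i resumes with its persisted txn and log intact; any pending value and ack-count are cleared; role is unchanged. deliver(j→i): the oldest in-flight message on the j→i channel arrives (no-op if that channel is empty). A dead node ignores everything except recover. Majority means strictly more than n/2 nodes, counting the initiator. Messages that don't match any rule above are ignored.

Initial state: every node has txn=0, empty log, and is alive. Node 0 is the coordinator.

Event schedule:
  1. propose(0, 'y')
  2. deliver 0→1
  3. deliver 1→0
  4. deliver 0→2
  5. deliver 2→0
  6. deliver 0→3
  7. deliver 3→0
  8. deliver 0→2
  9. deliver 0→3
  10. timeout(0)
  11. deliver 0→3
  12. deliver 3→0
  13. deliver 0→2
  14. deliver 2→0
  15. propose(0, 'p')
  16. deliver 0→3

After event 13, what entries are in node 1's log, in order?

1. propose(0,'y'):  <0:coor t1 ->
2. deliver 0→1:  <1:part t1 ->
3. deliver 1→0:  nop
4. deliver 0→2:  <2:part t1 ->
5. deliver 2→0:  nop
6. deliver 0→3:  <3:part t1 ->
7. deliver 3→0:  <0:coor t1 y>
8. deliver 0→2:  <2:part t1 y>
9. deliver 0→3:  <3:part t1 y>
10. timeout(0):  <0:coor t2 y>
11. deliver 0→3:  <3:part t2 y>
12. deliver 3→0:  nop
13. deliver 0→2:  <2:part t2 y>

empty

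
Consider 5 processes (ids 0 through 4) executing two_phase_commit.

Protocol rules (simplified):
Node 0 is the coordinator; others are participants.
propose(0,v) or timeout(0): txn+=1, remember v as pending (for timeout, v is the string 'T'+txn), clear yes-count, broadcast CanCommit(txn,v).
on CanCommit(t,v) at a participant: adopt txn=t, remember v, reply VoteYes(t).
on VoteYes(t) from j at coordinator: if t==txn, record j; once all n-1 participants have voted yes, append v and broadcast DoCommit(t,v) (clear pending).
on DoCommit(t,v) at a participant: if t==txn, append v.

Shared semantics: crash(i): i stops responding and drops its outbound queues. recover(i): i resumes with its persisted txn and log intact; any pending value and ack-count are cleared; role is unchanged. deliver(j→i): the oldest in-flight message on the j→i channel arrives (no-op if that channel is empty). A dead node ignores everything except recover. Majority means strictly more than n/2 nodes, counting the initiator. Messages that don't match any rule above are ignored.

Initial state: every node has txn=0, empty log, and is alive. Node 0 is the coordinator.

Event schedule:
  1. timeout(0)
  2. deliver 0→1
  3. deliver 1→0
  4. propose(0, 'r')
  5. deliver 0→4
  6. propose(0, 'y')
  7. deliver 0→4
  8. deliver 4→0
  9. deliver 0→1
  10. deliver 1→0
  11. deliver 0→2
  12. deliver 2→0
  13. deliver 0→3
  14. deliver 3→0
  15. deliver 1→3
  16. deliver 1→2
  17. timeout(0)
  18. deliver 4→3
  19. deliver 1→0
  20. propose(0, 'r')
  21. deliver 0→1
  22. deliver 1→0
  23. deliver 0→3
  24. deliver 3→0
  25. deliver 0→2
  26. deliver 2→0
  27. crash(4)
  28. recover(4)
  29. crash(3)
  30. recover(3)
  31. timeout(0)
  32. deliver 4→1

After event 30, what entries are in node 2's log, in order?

after 1 — timeout(0): n0:coor/t1/[-]
after 2 — deliver 0→1: n1:part/t1/[-]
after 3 — deliver 1→0: ·
after 4 — propose(0,'r'): n0:coor/t2/[-]
after 5 — deliver 0→4: n4:part/t1/[-]
after 6 — propose(0,'y'): n0:coor/t3/[-]
after 7 — deliver 0→4: n4:part/t2/[-]
after 8 — deliver 4→0: ·
after 9 — deliver 0→1: n1:part/t2/[-]
after 10 — deliver 1→0: ·
after 11 — deliver 0→2: n2:part/t1/[-]
after 12 — deliver 2→0: ·
after 13 — deliver 0→3: n3:part/t1/[-]
after 14 — deliver 3→0: ·
after 15 — deliver 1→3: ·
after 16 — deliver 1→2: ·
after 17 — timeout(0): n0:coor/t4/[-]
after 18 — deliver 4→3: ·
after 19 — deliver 1→0: ·
after 20 — propose(0,'r'): n0:coor/t5/[-]
after 21 — deliver 0→1: n1:part/t3/[-]
after 22 — deliver 1→0: ·
after 23 — deliver 0→3: n3:part/t2/[-]
after 24 — deliver 3→0: ·
after 25 — deliver 0→2: n2:part/t2/[-]
after 26 — deliver 2→0: ·
after 27 — crash(4): n4:✗part/t2/[-]
after 28 — recover(4): n4:part/t2/[-]
after 29 — crash(3): n3:✗part/t2/[-]
after 30 — recover(3): n3:part/t2/[-]

empty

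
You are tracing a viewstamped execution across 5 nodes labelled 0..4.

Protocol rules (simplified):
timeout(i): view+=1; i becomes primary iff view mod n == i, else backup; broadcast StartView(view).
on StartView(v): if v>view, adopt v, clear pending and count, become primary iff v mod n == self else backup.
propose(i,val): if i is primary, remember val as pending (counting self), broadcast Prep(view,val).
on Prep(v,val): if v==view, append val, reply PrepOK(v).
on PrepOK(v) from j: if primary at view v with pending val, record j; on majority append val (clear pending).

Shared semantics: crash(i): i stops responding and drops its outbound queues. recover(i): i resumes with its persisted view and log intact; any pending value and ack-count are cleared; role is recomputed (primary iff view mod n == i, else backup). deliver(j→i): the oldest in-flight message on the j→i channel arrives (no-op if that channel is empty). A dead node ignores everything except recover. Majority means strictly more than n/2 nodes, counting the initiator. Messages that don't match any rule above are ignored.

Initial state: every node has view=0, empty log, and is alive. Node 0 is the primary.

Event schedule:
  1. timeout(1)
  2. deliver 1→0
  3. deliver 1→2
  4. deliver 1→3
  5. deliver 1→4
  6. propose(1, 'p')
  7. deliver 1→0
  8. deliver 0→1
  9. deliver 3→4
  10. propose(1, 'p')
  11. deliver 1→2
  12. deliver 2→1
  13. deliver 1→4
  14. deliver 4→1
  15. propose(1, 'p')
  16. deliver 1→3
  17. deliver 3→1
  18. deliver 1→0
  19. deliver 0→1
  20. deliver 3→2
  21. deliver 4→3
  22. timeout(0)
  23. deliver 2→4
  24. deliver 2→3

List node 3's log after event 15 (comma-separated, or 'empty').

empty

after 1 — timeout(1): n1:prim/v1/[-]
after 2 — deliver 1→0: n0:back/v1/[-]
after 3 — deliver 1→2: n2:back/v1/[-]
after 4 — deliver 1→3: n3:back/v1/[-]
after 5 — deliver 1→4: n4:back/v1/[-]
after 6 — propose(1,'p'): ·
after 7 — deliver 1→0: n0:back/v1/[p]
after 8 — deliver 0→1: ·
after 9 — deliver 3→4: ·
after 10 — propose(1,'p'): ·
after 11 — deliver 1→2: n2:back/v1/[p]
after 12 — deliver 2→1: ·
after 13 — deliver 1→4: n4:back/v1/[p]
after 14 — deliver 4→1: n1:prim/v1/[p]
after 15 — propose(1,'p'): ·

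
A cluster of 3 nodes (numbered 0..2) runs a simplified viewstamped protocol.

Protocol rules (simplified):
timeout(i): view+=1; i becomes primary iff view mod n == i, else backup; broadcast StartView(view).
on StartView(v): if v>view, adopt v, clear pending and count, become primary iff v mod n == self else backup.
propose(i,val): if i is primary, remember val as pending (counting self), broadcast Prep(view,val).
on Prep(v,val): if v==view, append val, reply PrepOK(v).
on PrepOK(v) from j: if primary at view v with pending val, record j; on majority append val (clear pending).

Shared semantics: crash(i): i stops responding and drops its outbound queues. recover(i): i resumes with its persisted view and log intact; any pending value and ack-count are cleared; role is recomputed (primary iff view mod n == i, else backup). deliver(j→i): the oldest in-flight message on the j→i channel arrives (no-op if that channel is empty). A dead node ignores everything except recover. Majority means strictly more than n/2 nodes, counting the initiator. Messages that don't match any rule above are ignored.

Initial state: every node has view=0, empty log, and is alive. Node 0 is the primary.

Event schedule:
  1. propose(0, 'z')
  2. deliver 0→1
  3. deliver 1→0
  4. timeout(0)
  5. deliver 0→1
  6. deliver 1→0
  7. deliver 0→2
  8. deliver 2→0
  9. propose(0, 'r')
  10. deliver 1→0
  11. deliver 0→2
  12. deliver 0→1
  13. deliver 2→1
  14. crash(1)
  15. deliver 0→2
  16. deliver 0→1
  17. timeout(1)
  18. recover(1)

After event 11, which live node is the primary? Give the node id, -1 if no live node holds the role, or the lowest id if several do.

1

after 1 — propose(0,'z'): ·
after 2 — deliver 0→1: n1:back/v0/[z]
after 3 — deliver 1→0: n0:prim/v0/[z]
after 4 — timeout(0): n0:back/v1/[z]
after 5 — deliver 0→1: n1:prim/v1/[z]
after 6 — deliver 1→0: ·
after 7 — deliver 0→2: n2:back/v0/[z]
after 8 — deliver 2→0: ·
after 9 — propose(0,'r'): ·
after 10 — deliver 1→0: ·
after 11 — deliver 0→2: n2:back/v1/[z]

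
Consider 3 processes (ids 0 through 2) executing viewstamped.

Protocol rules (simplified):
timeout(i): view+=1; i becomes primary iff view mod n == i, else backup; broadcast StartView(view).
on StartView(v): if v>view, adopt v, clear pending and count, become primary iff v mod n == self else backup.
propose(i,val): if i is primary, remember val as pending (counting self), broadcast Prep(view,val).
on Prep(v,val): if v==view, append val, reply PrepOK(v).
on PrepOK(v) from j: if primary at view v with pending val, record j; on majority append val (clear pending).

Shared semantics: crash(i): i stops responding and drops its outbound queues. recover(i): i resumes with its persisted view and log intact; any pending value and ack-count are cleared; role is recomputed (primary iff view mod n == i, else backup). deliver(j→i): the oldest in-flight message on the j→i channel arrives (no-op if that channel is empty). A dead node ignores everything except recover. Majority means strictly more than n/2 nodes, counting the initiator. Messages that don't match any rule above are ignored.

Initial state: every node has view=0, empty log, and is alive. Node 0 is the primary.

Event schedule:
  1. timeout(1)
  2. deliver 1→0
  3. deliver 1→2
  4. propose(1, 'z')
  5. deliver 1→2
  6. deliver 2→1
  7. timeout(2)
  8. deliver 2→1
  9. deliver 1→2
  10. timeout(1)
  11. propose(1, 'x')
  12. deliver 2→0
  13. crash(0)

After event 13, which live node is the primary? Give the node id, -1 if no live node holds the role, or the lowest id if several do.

2

[1] timeout(1) → N1(prim v1 [-])
[2] deliver 1→0 → N0(back v1 [-])
[3] deliver 1→2 → N2(back v1 [-])
[4] propose(1,'z') → ∅
[5] deliver 1→2 → N2(back v1 [z])
[6] deliver 2→1 → N1(prim v1 [z])
[7] timeout(2) → N2(prim v2 [z])
[8] deliver 2→1 → N1(back v2 [z])
[9] deliver 1→2 → ∅
[10] timeout(1) → N1(back v3 [z])
[11] propose(1,'x') → ∅
[12] deliver 2→0 → N0(back v2 [-])
[13] crash(0) → N0(✗back v2 [-])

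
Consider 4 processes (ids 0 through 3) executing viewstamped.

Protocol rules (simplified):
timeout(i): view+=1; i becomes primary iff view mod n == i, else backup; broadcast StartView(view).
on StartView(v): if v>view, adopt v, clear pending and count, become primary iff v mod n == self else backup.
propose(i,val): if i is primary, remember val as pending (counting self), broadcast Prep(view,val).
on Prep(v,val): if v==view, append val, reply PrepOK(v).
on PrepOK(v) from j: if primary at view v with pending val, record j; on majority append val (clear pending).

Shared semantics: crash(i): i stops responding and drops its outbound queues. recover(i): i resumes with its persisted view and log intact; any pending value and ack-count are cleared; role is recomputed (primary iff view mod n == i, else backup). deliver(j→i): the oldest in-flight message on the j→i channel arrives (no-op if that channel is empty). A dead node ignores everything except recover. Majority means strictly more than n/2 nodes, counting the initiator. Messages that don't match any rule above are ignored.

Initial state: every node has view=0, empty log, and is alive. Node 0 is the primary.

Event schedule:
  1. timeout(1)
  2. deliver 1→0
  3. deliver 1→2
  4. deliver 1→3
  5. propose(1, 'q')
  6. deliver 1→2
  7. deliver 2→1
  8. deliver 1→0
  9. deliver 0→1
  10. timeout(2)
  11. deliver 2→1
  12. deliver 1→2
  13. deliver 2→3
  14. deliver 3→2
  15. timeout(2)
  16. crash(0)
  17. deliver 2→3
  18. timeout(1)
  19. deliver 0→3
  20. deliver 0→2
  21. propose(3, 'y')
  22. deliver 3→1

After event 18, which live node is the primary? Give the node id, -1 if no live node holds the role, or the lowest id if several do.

after 1 — timeout(1): n1:prim/v1/[-]
after 2 — deliver 1→0: n0:back/v1/[-]
after 3 — deliver 1→2: n2:back/v1/[-]
after 4 — deliver 1→3: n3:back/v1/[-]
after 5 — propose(1,'q'): ·
after 6 — deliver 1→2: n2:back/v1/[q]
after 7 — deliver 2→1: ·
after 8 — deliver 1→0: n0:back/v1/[q]
after 9 — deliver 0→1: n1:prim/v1/[q]
after 10 — timeout(2): n2:prim/v2/[q]
after 11 — deliver 2→1: n1:back/v2/[q]
after 12 — deliver 1→2: ·
after 13 — deliver 2→3: n3:back/v2/[-]
after 14 — deliver 3→2: ·
after 15 — timeout(2): n2:back/v3/[q]
after 16 — crash(0): n0:✗back/v1/[q]
after 17 — deliver 2→3: n3:prim/v3/[-]
after 18 — timeout(1): n1:back/v3/[q]

3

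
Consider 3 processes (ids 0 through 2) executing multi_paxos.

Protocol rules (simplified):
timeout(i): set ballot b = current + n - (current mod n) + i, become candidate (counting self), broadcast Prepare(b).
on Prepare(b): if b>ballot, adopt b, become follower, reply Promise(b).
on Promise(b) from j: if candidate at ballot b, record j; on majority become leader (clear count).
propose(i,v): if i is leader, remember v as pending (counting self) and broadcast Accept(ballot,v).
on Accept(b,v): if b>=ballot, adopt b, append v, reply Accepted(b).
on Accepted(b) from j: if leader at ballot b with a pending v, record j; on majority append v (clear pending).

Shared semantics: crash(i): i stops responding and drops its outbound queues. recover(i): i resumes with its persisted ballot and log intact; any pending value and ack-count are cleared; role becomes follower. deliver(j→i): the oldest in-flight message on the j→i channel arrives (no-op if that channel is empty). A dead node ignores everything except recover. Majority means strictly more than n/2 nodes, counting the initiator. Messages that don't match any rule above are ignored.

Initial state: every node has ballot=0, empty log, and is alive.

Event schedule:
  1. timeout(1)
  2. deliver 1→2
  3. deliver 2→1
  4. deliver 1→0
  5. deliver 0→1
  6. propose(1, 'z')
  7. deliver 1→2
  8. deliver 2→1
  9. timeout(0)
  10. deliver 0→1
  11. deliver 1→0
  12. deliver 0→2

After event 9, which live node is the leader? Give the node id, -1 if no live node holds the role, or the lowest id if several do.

[1] timeout(1) → N1(cand b4 [-])
[2] deliver 1→2 → N2(foll b4 [-])
[3] deliver 2→1 → N1(lead b4 [-])
[4] deliver 1→0 → N0(foll b4 [-])
[5] deliver 0→1 → ∅
[6] propose(1,'z') → ∅
[7] deliver 1→2 → N2(foll b4 [z])
[8] deliver 2→1 → N1(lead b4 [z])
[9] timeout(0) → N0(cand b6 [-])

1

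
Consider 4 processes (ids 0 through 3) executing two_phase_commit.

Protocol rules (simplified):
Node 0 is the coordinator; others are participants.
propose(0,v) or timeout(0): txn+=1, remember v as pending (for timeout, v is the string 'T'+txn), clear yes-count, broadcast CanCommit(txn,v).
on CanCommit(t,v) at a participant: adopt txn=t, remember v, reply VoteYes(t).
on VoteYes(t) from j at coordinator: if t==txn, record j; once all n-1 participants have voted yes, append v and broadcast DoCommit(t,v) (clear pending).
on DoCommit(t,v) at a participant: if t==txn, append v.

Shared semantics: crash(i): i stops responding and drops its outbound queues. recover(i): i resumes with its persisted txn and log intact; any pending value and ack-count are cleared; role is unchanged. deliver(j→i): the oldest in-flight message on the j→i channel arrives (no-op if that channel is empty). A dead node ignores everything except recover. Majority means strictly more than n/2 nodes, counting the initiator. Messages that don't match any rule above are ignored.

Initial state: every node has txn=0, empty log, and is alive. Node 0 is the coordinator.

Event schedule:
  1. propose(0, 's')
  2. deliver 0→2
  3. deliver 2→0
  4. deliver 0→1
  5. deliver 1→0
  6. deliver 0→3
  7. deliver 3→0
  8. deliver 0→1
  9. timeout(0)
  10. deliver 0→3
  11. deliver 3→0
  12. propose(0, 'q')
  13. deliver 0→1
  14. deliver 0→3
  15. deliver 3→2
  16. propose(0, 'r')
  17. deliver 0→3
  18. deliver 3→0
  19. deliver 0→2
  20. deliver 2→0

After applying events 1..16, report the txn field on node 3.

2

step 1 propose(0,'s'): 0={coor,t=1,log=-}
step 2 deliver 0→2: 2={part,t=1,log=-}
step 3 deliver 2→0: —
step 4 deliver 0→1: 1={part,t=1,log=-}
step 5 deliver 1→0: —
step 6 deliver 0→3: 3={part,t=1,log=-}
step 7 deliver 3→0: 0={coor,t=1,log=s}
step 8 deliver 0→1: 1={part,t=1,log=s}
step 9 timeout(0): 0={coor,t=2,log=s}
step 10 deliver 0→3: 3={part,t=1,log=s}
step 11 deliver 3→0: —
step 12 propose(0,'q'): 0={coor,t=3,log=s}
step 13 deliver 0→1: 1={part,t=2,log=s}
step 14 deliver 0→3: 3={part,t=2,log=s}
step 15 deliver 3→2: —
step 16 propose(0,'r'): 0={coor,t=4,log=s}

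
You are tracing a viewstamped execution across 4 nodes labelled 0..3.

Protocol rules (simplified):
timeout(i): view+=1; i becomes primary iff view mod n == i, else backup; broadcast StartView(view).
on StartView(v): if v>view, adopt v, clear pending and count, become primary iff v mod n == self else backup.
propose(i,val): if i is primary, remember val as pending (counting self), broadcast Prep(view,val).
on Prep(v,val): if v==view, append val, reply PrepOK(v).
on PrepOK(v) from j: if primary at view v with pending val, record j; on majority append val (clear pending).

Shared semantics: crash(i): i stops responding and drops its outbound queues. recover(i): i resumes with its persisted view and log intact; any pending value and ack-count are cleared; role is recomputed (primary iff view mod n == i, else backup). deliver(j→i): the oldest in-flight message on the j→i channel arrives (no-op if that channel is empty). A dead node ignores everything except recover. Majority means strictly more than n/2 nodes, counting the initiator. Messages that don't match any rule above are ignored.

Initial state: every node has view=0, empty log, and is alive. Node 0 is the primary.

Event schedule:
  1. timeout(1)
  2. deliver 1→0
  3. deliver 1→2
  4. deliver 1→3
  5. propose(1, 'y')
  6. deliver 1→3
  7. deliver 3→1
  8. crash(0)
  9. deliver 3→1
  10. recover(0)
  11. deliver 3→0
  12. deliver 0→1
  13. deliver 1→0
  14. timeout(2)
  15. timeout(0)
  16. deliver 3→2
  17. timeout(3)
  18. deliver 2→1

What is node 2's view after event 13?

1

step 1 timeout(1): 1={prim,v=1,log=-}
step 2 deliver 1→0: 0={back,v=1,log=-}
step 3 deliver 1→2: 2={back,v=1,log=-}
step 4 deliver 1→3: 3={back,v=1,log=-}
step 5 propose(1,'y'): —
step 6 deliver 1→3: 3={back,v=1,log=y}
step 7 deliver 3→1: —
step 8 crash(0): 0={✗back,v=1,log=-}
step 9 deliver 3→1: —
step 10 recover(0): 0={back,v=1,log=-}
step 11 deliver 3→0: —
step 12 deliver 0→1: —
step 13 deliver 1→0: 0={back,v=1,log=y}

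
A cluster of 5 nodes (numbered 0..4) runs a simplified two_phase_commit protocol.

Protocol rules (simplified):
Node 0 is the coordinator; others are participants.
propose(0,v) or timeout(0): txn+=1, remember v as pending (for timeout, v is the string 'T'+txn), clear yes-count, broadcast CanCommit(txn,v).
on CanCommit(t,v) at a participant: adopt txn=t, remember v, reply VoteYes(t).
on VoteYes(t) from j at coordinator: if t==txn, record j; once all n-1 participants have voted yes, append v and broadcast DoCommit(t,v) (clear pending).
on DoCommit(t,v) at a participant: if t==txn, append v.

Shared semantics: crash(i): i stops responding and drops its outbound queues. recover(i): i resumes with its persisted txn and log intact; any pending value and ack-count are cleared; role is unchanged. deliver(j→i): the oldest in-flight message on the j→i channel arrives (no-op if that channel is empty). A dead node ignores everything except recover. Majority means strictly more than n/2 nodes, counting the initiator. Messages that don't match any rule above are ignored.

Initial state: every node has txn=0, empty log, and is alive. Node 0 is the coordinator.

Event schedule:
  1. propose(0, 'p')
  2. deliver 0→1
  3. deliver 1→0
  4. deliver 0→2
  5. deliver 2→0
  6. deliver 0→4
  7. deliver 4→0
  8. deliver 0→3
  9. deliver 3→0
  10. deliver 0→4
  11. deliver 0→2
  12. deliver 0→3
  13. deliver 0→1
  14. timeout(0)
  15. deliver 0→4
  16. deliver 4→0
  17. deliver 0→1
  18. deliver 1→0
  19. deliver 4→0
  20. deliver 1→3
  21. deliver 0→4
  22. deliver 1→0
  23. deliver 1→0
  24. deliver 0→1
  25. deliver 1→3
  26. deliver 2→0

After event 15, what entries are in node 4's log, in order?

p

[1] propose(0,'p') → N0(coor t1 [-])
[2] deliver 0→1 → N1(part t1 [-])
[3] deliver 1→0 → ∅
[4] deliver 0→2 → N2(part t1 [-])
[5] deliver 2→0 → ∅
[6] deliver 0→4 → N4(part t1 [-])
[7] deliver 4→0 → ∅
[8] deliver 0→3 → N3(part t1 [-])
[9] deliver 3→0 → N0(coor t1 [p])
[10] deliver 0→4 → N4(part t1 [p])
[11] deliver 0→2 → N2(part t1 [p])
[12] deliver 0→3 → N3(part t1 [p])
[13] deliver 0→1 → N1(part t1 [p])
[14] timeout(0) → N0(coor t2 [p])
[15] deliver 0→4 → N4(part t2 [p])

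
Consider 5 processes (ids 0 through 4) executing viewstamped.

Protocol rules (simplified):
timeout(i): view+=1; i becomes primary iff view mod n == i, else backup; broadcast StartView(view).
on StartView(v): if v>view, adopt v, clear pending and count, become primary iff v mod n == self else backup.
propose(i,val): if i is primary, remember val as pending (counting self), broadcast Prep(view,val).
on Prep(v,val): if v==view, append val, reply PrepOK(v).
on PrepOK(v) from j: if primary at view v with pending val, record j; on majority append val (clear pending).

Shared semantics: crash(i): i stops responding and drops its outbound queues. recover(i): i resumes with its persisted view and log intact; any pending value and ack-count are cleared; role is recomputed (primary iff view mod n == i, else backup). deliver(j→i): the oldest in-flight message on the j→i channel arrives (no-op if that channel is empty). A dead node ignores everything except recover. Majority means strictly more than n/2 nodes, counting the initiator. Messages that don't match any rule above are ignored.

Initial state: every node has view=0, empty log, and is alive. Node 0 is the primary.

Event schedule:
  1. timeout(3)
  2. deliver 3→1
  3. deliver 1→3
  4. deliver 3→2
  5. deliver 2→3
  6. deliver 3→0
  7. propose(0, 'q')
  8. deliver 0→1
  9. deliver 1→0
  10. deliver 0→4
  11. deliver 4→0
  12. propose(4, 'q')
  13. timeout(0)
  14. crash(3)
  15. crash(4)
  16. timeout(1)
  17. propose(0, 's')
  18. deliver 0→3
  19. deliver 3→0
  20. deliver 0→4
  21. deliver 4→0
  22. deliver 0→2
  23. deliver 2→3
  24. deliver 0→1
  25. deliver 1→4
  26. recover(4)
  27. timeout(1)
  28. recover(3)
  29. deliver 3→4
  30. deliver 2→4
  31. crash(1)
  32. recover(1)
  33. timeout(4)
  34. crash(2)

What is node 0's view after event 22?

2

[1] timeout(3) → N3(back v1 [-])
[2] deliver 3→1 → N1(prim v1 [-])
[3] deliver 1→3 → ∅
[4] deliver 3→2 → N2(back v1 [-])
[5] deliver 2→3 → ∅
[6] deliver 3→0 → N0(back v1 [-])
[7] propose(0,'q') → ∅
[8] deliver 0→1 → ∅
[9] deliver 1→0 → ∅
[10] deliver 0→4 → ∅
[11] deliver 4→0 → ∅
[12] propose(4,'q') → ∅
[13] timeout(0) → N0(back v2 [-])
[14] crash(3) → N3(✗back v1 [-])
[15] crash(4) → N4(✗back v0 [-])
[16] timeout(1) → N1(back v2 [-])
[17] propose(0,'s') → ∅
[18] deliver 0→3 → ∅
[19] deliver 3→0 → ∅
[20] deliver 0→4 → ∅
[21] deliver 4→0 → ∅
[22] deliver 0→2 → N2(prim v2 [-])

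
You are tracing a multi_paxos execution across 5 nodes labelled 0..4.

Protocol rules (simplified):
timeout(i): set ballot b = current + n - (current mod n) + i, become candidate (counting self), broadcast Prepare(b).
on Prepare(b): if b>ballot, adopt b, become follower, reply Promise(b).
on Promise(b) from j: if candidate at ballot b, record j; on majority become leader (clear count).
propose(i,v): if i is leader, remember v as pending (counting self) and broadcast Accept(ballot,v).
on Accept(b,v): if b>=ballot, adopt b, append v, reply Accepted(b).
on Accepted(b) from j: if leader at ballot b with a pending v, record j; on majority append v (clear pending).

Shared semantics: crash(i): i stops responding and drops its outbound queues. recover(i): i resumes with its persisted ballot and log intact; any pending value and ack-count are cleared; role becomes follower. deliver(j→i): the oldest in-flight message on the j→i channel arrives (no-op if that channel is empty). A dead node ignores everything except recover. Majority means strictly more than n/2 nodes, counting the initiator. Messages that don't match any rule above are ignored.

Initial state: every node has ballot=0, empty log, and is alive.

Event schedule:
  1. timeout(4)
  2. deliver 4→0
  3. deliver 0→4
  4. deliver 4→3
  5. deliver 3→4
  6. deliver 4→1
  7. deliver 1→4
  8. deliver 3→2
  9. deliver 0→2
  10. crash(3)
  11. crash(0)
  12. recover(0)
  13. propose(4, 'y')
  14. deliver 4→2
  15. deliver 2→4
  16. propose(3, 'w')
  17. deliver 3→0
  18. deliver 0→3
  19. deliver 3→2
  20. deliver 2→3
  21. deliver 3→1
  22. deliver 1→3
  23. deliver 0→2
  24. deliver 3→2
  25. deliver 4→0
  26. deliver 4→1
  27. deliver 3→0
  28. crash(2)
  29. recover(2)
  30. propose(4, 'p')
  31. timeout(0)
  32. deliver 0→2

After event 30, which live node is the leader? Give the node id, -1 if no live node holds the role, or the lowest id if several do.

4

e1 timeout(4): 4[cand,b=9,-]
e2 deliver 4→0: 0[foll,b=9,-]
e3 deliver 0→4: ·
e4 deliver 4→3: 3[foll,b=9,-]
e5 deliver 3→4: 4[lead,b=9,-]
e6 deliver 4→1: 1[foll,b=9,-]
e7 deliver 1→4: ·
e8 deliver 3→2: ·
e9 deliver 0→2: ·
e10 crash(3): 3[✗foll,b=9,-]
e11 crash(0): 0[✗foll,b=9,-]
e12 recover(0): 0[foll,b=9,-]
e13 propose(4,'y'): ·
e14 deliver 4→2: 2[foll,b=9,-]
e15 deliver 2→4: ·
e16 propose(3,'w'): ·
e17 deliver 3→0: ·
e18 deliver 0→3: ·
e19 deliver 3→2: ·
e20 deliver 2→3: ·
e21 deliver 3→1: ·
e22 deliver 1→3: ·
e23 deliver 0→2: ·
e24 deliver 3→2: ·
e25 deliver 4→0: 0[foll,b=9,y]
e26 deliver 4→1: 1[foll,b=9,y]
e27 deliver 3→0: ·
e28 crash(2): 2[✗foll,b=9,-]
e29 recover(2): 2[foll,b=9,-]
e30 propose(4,'p'): ·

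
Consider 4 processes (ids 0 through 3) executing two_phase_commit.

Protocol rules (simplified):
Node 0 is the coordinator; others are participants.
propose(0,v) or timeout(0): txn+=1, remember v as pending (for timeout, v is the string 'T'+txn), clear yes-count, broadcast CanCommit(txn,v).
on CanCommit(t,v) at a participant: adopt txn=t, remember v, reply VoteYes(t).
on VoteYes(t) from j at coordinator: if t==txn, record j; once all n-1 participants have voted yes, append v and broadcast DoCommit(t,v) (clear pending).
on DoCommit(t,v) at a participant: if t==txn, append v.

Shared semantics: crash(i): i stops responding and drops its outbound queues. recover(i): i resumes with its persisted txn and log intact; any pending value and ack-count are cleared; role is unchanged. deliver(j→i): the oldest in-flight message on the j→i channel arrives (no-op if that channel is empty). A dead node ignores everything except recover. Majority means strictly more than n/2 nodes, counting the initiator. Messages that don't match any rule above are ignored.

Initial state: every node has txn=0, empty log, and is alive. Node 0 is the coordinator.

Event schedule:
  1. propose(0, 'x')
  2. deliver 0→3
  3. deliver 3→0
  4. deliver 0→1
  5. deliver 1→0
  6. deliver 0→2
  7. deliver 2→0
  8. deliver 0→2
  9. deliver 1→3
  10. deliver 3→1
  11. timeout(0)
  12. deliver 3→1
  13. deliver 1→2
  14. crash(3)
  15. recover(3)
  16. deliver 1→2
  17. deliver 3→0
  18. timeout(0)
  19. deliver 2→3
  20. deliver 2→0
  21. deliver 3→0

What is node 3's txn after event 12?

1

after 1 — propose(0,'x'): n0:coor/t1/[-]
after 2 — deliver 0→3: n3:part/t1/[-]
after 3 — deliver 3→0: ·
after 4 — deliver 0→1: n1:part/t1/[-]
after 5 — deliver 1→0: ·
after 6 — deliver 0→2: n2:part/t1/[-]
after 7 — deliver 2→0: n0:coor/t1/[x]
after 8 — deliver 0→2: n2:part/t1/[x]
after 9 — deliver 1→3: ·
after 10 — deliver 3→1: ·
after 11 — timeout(0): n0:coor/t2/[x]
after 12 — deliver 3→1: ·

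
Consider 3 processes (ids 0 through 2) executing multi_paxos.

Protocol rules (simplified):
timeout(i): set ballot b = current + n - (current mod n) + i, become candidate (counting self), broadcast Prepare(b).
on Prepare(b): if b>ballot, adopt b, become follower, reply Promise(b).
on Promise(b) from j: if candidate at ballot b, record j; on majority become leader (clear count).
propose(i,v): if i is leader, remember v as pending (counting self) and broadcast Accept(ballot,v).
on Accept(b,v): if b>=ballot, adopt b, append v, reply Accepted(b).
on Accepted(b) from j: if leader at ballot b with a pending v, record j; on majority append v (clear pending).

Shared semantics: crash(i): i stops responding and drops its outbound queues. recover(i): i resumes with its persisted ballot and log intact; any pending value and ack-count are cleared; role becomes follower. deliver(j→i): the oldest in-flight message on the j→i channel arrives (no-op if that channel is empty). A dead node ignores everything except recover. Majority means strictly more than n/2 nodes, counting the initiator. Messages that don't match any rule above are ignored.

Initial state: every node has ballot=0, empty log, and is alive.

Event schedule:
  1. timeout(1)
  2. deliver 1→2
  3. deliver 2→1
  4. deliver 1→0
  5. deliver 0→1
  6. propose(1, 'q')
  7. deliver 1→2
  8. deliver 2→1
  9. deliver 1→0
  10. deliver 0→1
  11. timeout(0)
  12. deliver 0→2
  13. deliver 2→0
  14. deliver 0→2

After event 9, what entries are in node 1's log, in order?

[1] timeout(1) → N1(cand b4 [-])
[2] deliver 1→2 → N2(foll b4 [-])
[3] deliver 2→1 → N1(lead b4 [-])
[4] deliver 1→0 → N0(foll b4 [-])
[5] deliver 0→1 → ∅
[6] propose(1,'q') → ∅
[7] deliver 1→2 → N2(foll b4 [q])
[8] deliver 2→1 → N1(lead b4 [q])
[9] deliver 1→0 → N0(foll b4 [q])

q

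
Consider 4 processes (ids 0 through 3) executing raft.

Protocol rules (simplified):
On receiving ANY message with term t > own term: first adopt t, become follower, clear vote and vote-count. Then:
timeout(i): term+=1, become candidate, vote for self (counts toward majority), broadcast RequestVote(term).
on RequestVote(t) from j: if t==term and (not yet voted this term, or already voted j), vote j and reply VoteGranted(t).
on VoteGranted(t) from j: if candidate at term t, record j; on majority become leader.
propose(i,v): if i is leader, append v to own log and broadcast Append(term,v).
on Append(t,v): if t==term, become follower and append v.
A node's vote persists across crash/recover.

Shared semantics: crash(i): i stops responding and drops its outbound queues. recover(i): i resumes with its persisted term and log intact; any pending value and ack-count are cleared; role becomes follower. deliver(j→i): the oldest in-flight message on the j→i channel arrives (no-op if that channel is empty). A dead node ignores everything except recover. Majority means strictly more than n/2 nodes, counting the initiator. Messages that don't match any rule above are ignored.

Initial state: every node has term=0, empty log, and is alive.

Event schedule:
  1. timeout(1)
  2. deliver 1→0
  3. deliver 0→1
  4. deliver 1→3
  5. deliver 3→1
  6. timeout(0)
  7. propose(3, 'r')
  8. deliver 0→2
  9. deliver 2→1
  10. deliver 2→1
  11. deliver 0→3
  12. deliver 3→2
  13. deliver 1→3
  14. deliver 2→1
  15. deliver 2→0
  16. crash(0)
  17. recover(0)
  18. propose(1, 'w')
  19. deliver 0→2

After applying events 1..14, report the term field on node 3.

2

step 1 timeout(1): 1={cand,t=1,log=-}
step 2 deliver 1→0: 0={foll,t=1,log=-}
step 3 deliver 0→1: —
step 4 deliver 1→3: 3={foll,t=1,log=-}
step 5 deliver 3→1: 1={lead,t=1,log=-}
step 6 timeout(0): 0={cand,t=2,log=-}
step 7 propose(3,'r'): —
step 8 deliver 0→2: 2={foll,t=2,log=-}
step 9 deliver 2→1: —
step 10 deliver 2→1: —
step 11 deliver 0→3: 3={foll,t=2,log=-}
step 12 deliver 3→2: —
step 13 deliver 1→3: —
step 14 deliver 2→1: —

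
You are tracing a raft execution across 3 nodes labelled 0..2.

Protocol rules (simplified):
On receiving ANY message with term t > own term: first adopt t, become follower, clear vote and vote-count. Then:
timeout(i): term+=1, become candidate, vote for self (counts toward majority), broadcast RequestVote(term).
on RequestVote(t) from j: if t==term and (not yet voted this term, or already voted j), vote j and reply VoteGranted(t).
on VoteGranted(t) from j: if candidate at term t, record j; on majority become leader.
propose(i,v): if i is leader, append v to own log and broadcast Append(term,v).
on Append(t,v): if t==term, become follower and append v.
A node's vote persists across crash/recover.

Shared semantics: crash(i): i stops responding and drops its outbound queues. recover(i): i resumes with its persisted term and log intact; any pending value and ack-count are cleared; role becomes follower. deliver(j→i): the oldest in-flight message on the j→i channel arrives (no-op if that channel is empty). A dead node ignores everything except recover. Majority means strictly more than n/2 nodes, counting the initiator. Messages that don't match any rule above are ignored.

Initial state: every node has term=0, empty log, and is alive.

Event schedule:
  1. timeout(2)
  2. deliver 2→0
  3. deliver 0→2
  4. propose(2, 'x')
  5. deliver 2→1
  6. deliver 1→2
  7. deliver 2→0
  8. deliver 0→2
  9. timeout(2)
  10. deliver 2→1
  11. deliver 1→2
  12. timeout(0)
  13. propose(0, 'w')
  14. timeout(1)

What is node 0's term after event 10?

step 1 timeout(2): 2={cand,t=1,log=-}
step 2 deliver 2→0: 0={foll,t=1,log=-}
step 3 deliver 0→2: 2={lead,t=1,log=-}
step 4 propose(2,'x'): 2={lead,t=1,log=x}
step 5 deliver 2→1: 1={foll,t=1,log=-}
step 6 deliver 1→2: —
step 7 deliver 2→0: 0={foll,t=1,log=x}
step 8 deliver 0→2: —
step 9 timeout(2): 2={cand,t=2,log=x}
step 10 deliver 2→1: 1={foll,t=1,log=x}

1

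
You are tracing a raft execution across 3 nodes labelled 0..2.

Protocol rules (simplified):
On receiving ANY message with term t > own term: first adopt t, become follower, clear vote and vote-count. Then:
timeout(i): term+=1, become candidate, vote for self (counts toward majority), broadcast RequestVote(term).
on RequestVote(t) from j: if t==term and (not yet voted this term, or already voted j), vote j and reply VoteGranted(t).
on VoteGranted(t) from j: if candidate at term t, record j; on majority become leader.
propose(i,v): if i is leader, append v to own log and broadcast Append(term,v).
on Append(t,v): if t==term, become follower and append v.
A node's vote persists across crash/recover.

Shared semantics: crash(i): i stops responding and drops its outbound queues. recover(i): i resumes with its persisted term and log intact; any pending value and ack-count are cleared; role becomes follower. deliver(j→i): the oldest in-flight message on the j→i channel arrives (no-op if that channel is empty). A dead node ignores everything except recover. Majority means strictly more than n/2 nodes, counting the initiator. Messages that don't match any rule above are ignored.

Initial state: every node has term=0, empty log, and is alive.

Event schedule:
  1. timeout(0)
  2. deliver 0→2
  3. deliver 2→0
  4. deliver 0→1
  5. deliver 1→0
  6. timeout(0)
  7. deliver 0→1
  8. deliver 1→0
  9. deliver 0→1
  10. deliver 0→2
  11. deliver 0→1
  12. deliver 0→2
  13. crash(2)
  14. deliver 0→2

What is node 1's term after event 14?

2

1. timeout(0):  <0:cand t1 ->
2. deliver 0→2:  <2:foll t1 ->
3. deliver 2→0:  <0:lead t1 ->
4. deliver 0→1:  <1:foll t1 ->
5. deliver 1→0:  nop
6. timeout(0):  <0:cand t2 ->
7. deliver 0→1:  <1:foll t2 ->
8. deliver 1→0:  <0:lead t2 ->
9. deliver 0→1:  nop
10. deliver 0→2:  <2:foll t2 ->
11. deliver 0→1:  nop
12. deliver 0→2:  nop
13. crash(2):  <2:✗foll t2 ->
14. deliver 0→2:  nop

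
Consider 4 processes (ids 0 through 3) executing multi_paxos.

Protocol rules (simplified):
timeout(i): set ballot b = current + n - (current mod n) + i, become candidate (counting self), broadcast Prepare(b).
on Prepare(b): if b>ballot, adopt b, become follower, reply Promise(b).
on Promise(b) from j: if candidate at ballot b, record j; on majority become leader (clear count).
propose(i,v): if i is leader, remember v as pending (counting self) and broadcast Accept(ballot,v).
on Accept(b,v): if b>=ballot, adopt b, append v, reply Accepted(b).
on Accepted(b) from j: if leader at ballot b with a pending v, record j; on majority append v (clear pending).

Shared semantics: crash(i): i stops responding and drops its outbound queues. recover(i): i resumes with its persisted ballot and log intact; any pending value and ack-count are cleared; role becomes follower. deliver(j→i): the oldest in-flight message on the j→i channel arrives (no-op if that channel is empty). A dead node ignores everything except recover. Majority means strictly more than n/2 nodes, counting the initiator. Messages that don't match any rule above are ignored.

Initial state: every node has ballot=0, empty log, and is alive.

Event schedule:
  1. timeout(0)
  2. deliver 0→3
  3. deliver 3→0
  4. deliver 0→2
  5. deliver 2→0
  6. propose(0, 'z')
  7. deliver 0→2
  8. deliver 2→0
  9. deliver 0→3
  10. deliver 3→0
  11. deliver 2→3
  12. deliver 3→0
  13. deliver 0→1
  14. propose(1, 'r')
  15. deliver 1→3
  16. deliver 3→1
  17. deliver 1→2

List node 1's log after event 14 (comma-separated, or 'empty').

empty

after 1 — timeout(0): n0:cand/b4/[-]
after 2 — deliver 0→3: n3:foll/b4/[-]
after 3 — deliver 3→0: ·
after 4 — deliver 0→2: n2:foll/b4/[-]
after 5 — deliver 2→0: n0:lead/b4/[-]
after 6 — propose(0,'z'): ·
after 7 — deliver 0→2: n2:foll/b4/[z]
after 8 — deliver 2→0: ·
after 9 — deliver 0→3: n3:foll/b4/[z]
after 10 — deliver 3→0: n0:lead/b4/[z]
after 11 — deliver 2→3: ·
after 12 — deliver 3→0: ·
after 13 — deliver 0→1: n1:foll/b4/[-]
after 14 — propose(1,'r'): ·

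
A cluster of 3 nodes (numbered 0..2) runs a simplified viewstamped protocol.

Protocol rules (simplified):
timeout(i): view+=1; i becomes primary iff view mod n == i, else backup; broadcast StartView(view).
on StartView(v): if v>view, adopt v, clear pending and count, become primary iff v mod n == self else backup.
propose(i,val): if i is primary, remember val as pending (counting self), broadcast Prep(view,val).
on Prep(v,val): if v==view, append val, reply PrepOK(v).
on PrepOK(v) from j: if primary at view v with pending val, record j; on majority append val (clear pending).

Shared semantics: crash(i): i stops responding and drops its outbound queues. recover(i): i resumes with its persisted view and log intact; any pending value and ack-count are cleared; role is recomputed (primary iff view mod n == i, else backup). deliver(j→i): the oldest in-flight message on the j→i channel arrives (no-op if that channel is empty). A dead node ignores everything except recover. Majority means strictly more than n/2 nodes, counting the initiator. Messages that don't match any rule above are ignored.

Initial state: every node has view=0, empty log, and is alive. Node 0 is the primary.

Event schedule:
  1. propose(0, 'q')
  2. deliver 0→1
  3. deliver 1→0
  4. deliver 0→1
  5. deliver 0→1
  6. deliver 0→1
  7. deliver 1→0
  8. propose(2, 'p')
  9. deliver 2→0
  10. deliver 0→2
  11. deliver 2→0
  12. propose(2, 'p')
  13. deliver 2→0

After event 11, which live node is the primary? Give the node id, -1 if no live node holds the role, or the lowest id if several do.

0

1. propose(0,'q'):  nop
2. deliver 0→1:  <1:back v0 q>
3. deliver 1→0:  <0:prim v0 q>
4. deliver 0→1:  nop
5. deliver 0→1:  nop
6. deliver 0→1:  nop
7. deliver 1→0:  nop
8. propose(2,'p'):  nop
9. deliver 2→0:  nop
10. deliver 0→2:  <2:back v0 q>
11. deliver 2→0:  nop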